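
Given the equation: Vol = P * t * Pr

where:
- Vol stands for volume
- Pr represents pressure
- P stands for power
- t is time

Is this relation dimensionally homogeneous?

No

Vol (volume) has dimensions [L^3].
Pr (pressure) has dimensions [L^-1 M T^-2].
P (power) has dimensions [L^2 M T^-3].
t (time) has dimensions [T].

Left side: [L^3]
Right side: [L M^2 T^-4]

The two sides have different dimensions, so the equation is NOT dimensionally consistent.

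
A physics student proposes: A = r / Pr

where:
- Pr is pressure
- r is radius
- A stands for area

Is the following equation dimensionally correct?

No

Pr (pressure) has dimensions [L^-1 M T^-2].
r (radius) has dimensions [L].
A (area) has dimensions [L^2].

Left side: [L^2]
Right side: [L^2 M^-1 T^2]

The two sides have different dimensions, so the equation is NOT dimensionally consistent.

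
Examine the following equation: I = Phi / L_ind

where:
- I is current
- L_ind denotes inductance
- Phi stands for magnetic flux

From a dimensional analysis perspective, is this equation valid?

Yes

I (current) has dimensions [I].
L_ind (inductance) has dimensions [I^-2 L^2 M T^-2].
Phi (magnetic flux) has dimensions [I^-1 L^2 M T^-2].

Left side: [I]
Right side: [I]

Both sides have the same dimensions, so the equation is dimensionally consistent.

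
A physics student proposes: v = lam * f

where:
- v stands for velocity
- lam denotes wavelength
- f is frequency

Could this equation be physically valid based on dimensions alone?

Yes

v (velocity) has dimensions [L T^-1].
lam (wavelength) has dimensions [L].
f (frequency) has dimensions [T^-1].

Left side: [L T^-1]
Right side: [L T^-1]

Both sides have the same dimensions, so the equation is dimensionally consistent.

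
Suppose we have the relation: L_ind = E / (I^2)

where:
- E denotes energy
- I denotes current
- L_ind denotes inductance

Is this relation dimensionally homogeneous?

Yes

E (energy) has dimensions [L^2 M T^-2].
I (current) has dimensions [I].
L_ind (inductance) has dimensions [I^-2 L^2 M T^-2].

Left side: [I^-2 L^2 M T^-2]
Right side: [I^-2 L^2 M T^-2]

Both sides have the same dimensions, so the equation is dimensionally consistent.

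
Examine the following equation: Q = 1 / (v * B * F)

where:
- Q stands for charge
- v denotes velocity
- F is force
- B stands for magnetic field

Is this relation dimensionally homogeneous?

No

Q (charge) has dimensions [I T].
v (velocity) has dimensions [L T^-1].
F (force) has dimensions [L M T^-2].
B (magnetic field) has dimensions [I^-1 M T^-2].

Left side: [I T]
Right side: [I L^-2 M^-2 T^5]

The two sides have different dimensions, so the equation is NOT dimensionally consistent.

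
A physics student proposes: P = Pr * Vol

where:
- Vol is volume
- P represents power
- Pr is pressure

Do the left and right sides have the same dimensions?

No

Vol (volume) has dimensions [L^3].
P (power) has dimensions [L^2 M T^-3].
Pr (pressure) has dimensions [L^-1 M T^-2].

Left side: [L^2 M T^-3]
Right side: [L^2 M T^-2]

The two sides have different dimensions, so the equation is NOT dimensionally consistent.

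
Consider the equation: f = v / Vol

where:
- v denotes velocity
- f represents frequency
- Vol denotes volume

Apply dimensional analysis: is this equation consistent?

No

v (velocity) has dimensions [L T^-1].
f (frequency) has dimensions [T^-1].
Vol (volume) has dimensions [L^3].

Left side: [T^-1]
Right side: [L^-2 T^-1]

The two sides have different dimensions, so the equation is NOT dimensionally consistent.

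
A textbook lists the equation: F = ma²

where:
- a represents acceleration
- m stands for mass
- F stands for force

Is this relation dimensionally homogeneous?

No

a (acceleration) has dimensions [L T^-2].
m (mass) has dimensions [M].
F (force) has dimensions [L M T^-2].

Left side: [L M T^-2]
Right side: [L^2 M T^-4]

The two sides have different dimensions, so the equation is NOT dimensionally consistent.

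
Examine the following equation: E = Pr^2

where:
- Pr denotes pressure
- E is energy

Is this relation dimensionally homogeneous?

No

Pr (pressure) has dimensions [L^-1 M T^-2].
E (energy) has dimensions [L^2 M T^-2].

Left side: [L^2 M T^-2]
Right side: [L^-2 M^2 T^-4]

The two sides have different dimensions, so the equation is NOT dimensionally consistent.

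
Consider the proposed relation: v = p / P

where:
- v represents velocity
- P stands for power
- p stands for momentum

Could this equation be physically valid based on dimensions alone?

No

v (velocity) has dimensions [L T^-1].
P (power) has dimensions [L^2 M T^-3].
p (momentum) has dimensions [L M T^-1].

Left side: [L T^-1]
Right side: [L^-1 T^2]

The two sides have different dimensions, so the equation is NOT dimensionally consistent.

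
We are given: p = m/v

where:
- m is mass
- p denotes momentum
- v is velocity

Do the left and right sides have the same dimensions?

No

m (mass) has dimensions [M].
p (momentum) has dimensions [L M T^-1].
v (velocity) has dimensions [L T^-1].

Left side: [L M T^-1]
Right side: [L^-1 M T]

The two sides have different dimensions, so the equation is NOT dimensionally consistent.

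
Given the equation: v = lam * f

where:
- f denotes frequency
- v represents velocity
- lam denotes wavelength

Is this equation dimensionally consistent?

Yes

f (frequency) has dimensions [T^-1].
v (velocity) has dimensions [L T^-1].
lam (wavelength) has dimensions [L].

Left side: [L T^-1]
Right side: [L T^-1]

Both sides have the same dimensions, so the equation is dimensionally consistent.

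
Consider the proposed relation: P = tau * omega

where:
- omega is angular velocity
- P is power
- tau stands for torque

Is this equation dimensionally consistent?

Yes

omega (angular velocity) has dimensions [T^-1].
P (power) has dimensions [L^2 M T^-3].
tau (torque) has dimensions [L^2 M T^-2].

Left side: [L^2 M T^-3]
Right side: [L^2 M T^-3]

Both sides have the same dimensions, so the equation is dimensionally consistent.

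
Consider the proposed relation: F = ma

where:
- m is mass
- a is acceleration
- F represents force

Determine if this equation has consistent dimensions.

Yes

m (mass) has dimensions [M].
a (acceleration) has dimensions [L T^-2].
F (force) has dimensions [L M T^-2].

Left side: [L M T^-2]
Right side: [L M T^-2]

Both sides have the same dimensions, so the equation is dimensionally consistent.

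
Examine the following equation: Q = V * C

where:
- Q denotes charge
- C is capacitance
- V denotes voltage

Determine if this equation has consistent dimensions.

Yes

Q (charge) has dimensions [I T].
C (capacitance) has dimensions [I^2 L^-2 M^-1 T^4].
V (voltage) has dimensions [I^-1 L^2 M T^-3].

Left side: [I T]
Right side: [I T]

Both sides have the same dimensions, so the equation is dimensionally consistent.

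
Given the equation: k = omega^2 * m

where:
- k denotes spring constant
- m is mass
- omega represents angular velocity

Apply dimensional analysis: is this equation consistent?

Yes

k (spring constant) has dimensions [M T^-2].
m (mass) has dimensions [M].
omega (angular velocity) has dimensions [T^-1].

Left side: [M T^-2]
Right side: [M T^-2]

Both sides have the same dimensions, so the equation is dimensionally consistent.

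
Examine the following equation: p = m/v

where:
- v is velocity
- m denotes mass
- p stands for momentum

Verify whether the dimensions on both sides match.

No

v (velocity) has dimensions [L T^-1].
m (mass) has dimensions [M].
p (momentum) has dimensions [L M T^-1].

Left side: [L M T^-1]
Right side: [L^-1 M T]

The two sides have different dimensions, so the equation is NOT dimensionally consistent.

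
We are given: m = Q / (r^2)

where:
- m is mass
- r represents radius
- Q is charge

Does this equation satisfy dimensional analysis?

No

m (mass) has dimensions [M].
r (radius) has dimensions [L].
Q (charge) has dimensions [I T].

Left side: [M]
Right side: [I L^-2 T]

The two sides have different dimensions, so the equation is NOT dimensionally consistent.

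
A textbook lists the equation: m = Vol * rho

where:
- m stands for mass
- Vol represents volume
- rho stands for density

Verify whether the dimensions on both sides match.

Yes

m (mass) has dimensions [M].
Vol (volume) has dimensions [L^3].
rho (density) has dimensions [L^-3 M].

Left side: [M]
Right side: [M]

Both sides have the same dimensions, so the equation is dimensionally consistent.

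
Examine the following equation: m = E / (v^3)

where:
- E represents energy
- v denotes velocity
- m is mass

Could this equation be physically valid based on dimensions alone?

No

E (energy) has dimensions [L^2 M T^-2].
v (velocity) has dimensions [L T^-1].
m (mass) has dimensions [M].

Left side: [M]
Right side: [L^-1 M T]

The two sides have different dimensions, so the equation is NOT dimensionally consistent.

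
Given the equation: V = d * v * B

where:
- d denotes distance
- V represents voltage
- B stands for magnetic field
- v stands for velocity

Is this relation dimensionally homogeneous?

Yes

d (distance) has dimensions [L].
V (voltage) has dimensions [I^-1 L^2 M T^-3].
B (magnetic field) has dimensions [I^-1 M T^-2].
v (velocity) has dimensions [L T^-1].

Left side: [I^-1 L^2 M T^-3]
Right side: [I^-1 L^2 M T^-3]

Both sides have the same dimensions, so the equation is dimensionally consistent.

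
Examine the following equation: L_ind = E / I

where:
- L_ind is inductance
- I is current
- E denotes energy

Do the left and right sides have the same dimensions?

No

L_ind (inductance) has dimensions [I^-2 L^2 M T^-2].
I (current) has dimensions [I].
E (energy) has dimensions [L^2 M T^-2].

Left side: [I^-2 L^2 M T^-2]
Right side: [I^-1 L^2 M T^-2]

The two sides have different dimensions, so the equation is NOT dimensionally consistent.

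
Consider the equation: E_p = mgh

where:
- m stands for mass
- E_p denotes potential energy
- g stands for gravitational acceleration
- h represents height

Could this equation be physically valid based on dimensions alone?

Yes

m (mass) has dimensions [M].
E_p (potential energy) has dimensions [L^2 M T^-2].
g (gravitational acceleration) has dimensions [L T^-2].
h (height) has dimensions [L].

Left side: [L^2 M T^-2]
Right side: [L^2 M T^-2]

Both sides have the same dimensions, so the equation is dimensionally consistent.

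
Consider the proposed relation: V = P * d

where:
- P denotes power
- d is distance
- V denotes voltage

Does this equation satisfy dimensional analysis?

No

P (power) has dimensions [L^2 M T^-3].
d (distance) has dimensions [L].
V (voltage) has dimensions [I^-1 L^2 M T^-3].

Left side: [I^-1 L^2 M T^-3]
Right side: [L^3 M T^-3]

The two sides have different dimensions, so the equation is NOT dimensionally consistent.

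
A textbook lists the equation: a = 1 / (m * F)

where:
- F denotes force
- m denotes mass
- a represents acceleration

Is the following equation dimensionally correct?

No

F (force) has dimensions [L M T^-2].
m (mass) has dimensions [M].
a (acceleration) has dimensions [L T^-2].

Left side: [L T^-2]
Right side: [L^-1 M^-2 T^2]

The two sides have different dimensions, so the equation is NOT dimensionally consistent.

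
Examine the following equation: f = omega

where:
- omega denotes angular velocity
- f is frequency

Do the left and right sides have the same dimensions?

Yes

omega (angular velocity) has dimensions [T^-1].
f (frequency) has dimensions [T^-1].

Left side: [T^-1]
Right side: [T^-1]

Both sides have the same dimensions, so the equation is dimensionally consistent.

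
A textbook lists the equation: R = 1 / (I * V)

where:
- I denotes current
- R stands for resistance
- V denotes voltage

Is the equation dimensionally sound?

No

I (current) has dimensions [I].
R (resistance) has dimensions [I^-2 L^2 M T^-3].
V (voltage) has dimensions [I^-1 L^2 M T^-3].

Left side: [I^-2 L^2 M T^-3]
Right side: [L^-2 M^-1 T^3]

The two sides have different dimensions, so the equation is NOT dimensionally consistent.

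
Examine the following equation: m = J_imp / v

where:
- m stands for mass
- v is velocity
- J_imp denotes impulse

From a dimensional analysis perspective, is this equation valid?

Yes

m (mass) has dimensions [M].
v (velocity) has dimensions [L T^-1].
J_imp (impulse) has dimensions [L M T^-1].

Left side: [M]
Right side: [M]

Both sides have the same dimensions, so the equation is dimensionally consistent.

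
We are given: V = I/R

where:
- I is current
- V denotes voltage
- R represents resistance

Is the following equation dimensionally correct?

No

I (current) has dimensions [I].
V (voltage) has dimensions [I^-1 L^2 M T^-3].
R (resistance) has dimensions [I^-2 L^2 M T^-3].

Left side: [I^-1 L^2 M T^-3]
Right side: [I^3 L^-2 M^-1 T^3]

The two sides have different dimensions, so the equation is NOT dimensionally consistent.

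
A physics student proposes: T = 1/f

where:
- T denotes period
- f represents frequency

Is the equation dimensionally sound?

Yes

T (period) has dimensions [T].
f (frequency) has dimensions [T^-1].

Left side: [T]
Right side: [T]

Both sides have the same dimensions, so the equation is dimensionally consistent.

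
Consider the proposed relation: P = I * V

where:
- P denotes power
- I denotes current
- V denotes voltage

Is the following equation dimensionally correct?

Yes

P (power) has dimensions [L^2 M T^-3].
I (current) has dimensions [I].
V (voltage) has dimensions [I^-1 L^2 M T^-3].

Left side: [L^2 M T^-3]
Right side: [L^2 M T^-3]

Both sides have the same dimensions, so the equation is dimensionally consistent.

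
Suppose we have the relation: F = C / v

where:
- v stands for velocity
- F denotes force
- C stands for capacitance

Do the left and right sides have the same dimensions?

No

v (velocity) has dimensions [L T^-1].
F (force) has dimensions [L M T^-2].
C (capacitance) has dimensions [I^2 L^-2 M^-1 T^4].

Left side: [L M T^-2]
Right side: [I^2 L^-3 M^-1 T^5]

The two sides have different dimensions, so the equation is NOT dimensionally consistent.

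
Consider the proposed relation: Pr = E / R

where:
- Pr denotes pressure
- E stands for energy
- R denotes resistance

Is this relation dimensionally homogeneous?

No

Pr (pressure) has dimensions [L^-1 M T^-2].
E (energy) has dimensions [L^2 M T^-2].
R (resistance) has dimensions [I^-2 L^2 M T^-3].

Left side: [L^-1 M T^-2]
Right side: [I^2 T]

The two sides have different dimensions, so the equation is NOT dimensionally consistent.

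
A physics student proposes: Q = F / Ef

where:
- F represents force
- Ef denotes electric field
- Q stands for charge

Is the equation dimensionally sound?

Yes

F (force) has dimensions [L M T^-2].
Ef (electric field) has dimensions [I^-1 L M T^-3].
Q (charge) has dimensions [I T].

Left side: [I T]
Right side: [I T]

Both sides have the same dimensions, so the equation is dimensionally consistent.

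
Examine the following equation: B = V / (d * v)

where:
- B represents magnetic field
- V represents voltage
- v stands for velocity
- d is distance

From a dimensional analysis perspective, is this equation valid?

Yes

B (magnetic field) has dimensions [I^-1 M T^-2].
V (voltage) has dimensions [I^-1 L^2 M T^-3].
v (velocity) has dimensions [L T^-1].
d (distance) has dimensions [L].

Left side: [I^-1 M T^-2]
Right side: [I^-1 M T^-2]

Both sides have the same dimensions, so the equation is dimensionally consistent.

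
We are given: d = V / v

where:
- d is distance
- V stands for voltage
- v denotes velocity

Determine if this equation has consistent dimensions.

No

d (distance) has dimensions [L].
V (voltage) has dimensions [I^-1 L^2 M T^-3].
v (velocity) has dimensions [L T^-1].

Left side: [L]
Right side: [I^-1 L M T^-2]

The two sides have different dimensions, so the equation is NOT dimensionally consistent.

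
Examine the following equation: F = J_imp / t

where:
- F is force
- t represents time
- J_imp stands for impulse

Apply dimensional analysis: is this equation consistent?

Yes

F (force) has dimensions [L M T^-2].
t (time) has dimensions [T].
J_imp (impulse) has dimensions [L M T^-1].

Left side: [L M T^-2]
Right side: [L M T^-2]

Both sides have the same dimensions, so the equation is dimensionally consistent.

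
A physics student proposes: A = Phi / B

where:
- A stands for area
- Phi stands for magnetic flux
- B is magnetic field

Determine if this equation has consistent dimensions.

Yes

A (area) has dimensions [L^2].
Phi (magnetic flux) has dimensions [I^-1 L^2 M T^-2].
B (magnetic field) has dimensions [I^-1 M T^-2].

Left side: [L^2]
Right side: [L^2]

Both sides have the same dimensions, so the equation is dimensionally consistent.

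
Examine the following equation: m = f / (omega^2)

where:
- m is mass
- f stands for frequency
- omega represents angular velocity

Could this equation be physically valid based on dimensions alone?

No

m (mass) has dimensions [M].
f (frequency) has dimensions [T^-1].
omega (angular velocity) has dimensions [T^-1].

Left side: [M]
Right side: [T]

The two sides have different dimensions, so the equation is NOT dimensionally consistent.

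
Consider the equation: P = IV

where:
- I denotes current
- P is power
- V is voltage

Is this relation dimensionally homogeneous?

Yes

I (current) has dimensions [I].
P (power) has dimensions [L^2 M T^-3].
V (voltage) has dimensions [I^-1 L^2 M T^-3].

Left side: [L^2 M T^-3]
Right side: [L^2 M T^-3]

Both sides have the same dimensions, so the equation is dimensionally consistent.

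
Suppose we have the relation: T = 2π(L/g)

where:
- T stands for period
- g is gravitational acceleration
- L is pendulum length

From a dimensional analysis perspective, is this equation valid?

No

T (period) has dimensions [T].
g (gravitational acceleration) has dimensions [L T^-2].
L (pendulum length) has dimensions [L].

Left side: [T]
Right side: [T^2]

The two sides have different dimensions, so the equation is NOT dimensionally consistent.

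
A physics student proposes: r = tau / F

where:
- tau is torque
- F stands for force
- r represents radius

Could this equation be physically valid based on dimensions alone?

Yes

tau (torque) has dimensions [L^2 M T^-2].
F (force) has dimensions [L M T^-2].
r (radius) has dimensions [L].

Left side: [L]
Right side: [L]

Both sides have the same dimensions, so the equation is dimensionally consistent.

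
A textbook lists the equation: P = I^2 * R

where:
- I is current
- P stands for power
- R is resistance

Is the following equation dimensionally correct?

Yes

I (current) has dimensions [I].
P (power) has dimensions [L^2 M T^-3].
R (resistance) has dimensions [I^-2 L^2 M T^-3].

Left side: [L^2 M T^-3]
Right side: [L^2 M T^-3]

Both sides have the same dimensions, so the equation is dimensionally consistent.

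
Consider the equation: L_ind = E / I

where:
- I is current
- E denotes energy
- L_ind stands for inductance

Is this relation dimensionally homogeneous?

No

I (current) has dimensions [I].
E (energy) has dimensions [L^2 M T^-2].
L_ind (inductance) has dimensions [I^-2 L^2 M T^-2].

Left side: [I^-2 L^2 M T^-2]
Right side: [I^-1 L^2 M T^-2]

The two sides have different dimensions, so the equation is NOT dimensionally consistent.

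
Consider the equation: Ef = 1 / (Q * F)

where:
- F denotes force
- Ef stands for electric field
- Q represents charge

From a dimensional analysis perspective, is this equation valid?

No

F (force) has dimensions [L M T^-2].
Ef (electric field) has dimensions [I^-1 L M T^-3].
Q (charge) has dimensions [I T].

Left side: [I^-1 L M T^-3]
Right side: [I^-1 L^-1 M^-1 T]

The two sides have different dimensions, so the equation is NOT dimensionally consistent.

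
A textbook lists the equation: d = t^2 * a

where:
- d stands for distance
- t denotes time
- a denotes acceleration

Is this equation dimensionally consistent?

Yes

d (distance) has dimensions [L].
t (time) has dimensions [T].
a (acceleration) has dimensions [L T^-2].

Left side: [L]
Right side: [L]

Both sides have the same dimensions, so the equation is dimensionally consistent.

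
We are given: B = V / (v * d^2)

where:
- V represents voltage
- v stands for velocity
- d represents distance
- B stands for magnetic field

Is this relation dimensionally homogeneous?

No

V (voltage) has dimensions [I^-1 L^2 M T^-3].
v (velocity) has dimensions [L T^-1].
d (distance) has dimensions [L].
B (magnetic field) has dimensions [I^-1 M T^-2].

Left side: [I^-1 M T^-2]
Right side: [I^-1 L^-1 M T^-2]

The two sides have different dimensions, so the equation is NOT dimensionally consistent.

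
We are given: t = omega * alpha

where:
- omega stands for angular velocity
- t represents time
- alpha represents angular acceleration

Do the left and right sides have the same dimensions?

No

omega (angular velocity) has dimensions [T^-1].
t (time) has dimensions [T].
alpha (angular acceleration) has dimensions [T^-2].

Left side: [T]
Right side: [T^-3]

The two sides have different dimensions, so the equation is NOT dimensionally consistent.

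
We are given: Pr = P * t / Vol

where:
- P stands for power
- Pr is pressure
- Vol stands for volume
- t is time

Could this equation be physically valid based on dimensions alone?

Yes

P (power) has dimensions [L^2 M T^-3].
Pr (pressure) has dimensions [L^-1 M T^-2].
Vol (volume) has dimensions [L^3].
t (time) has dimensions [T].

Left side: [L^-1 M T^-2]
Right side: [L^-1 M T^-2]

Both sides have the same dimensions, so the equation is dimensionally consistent.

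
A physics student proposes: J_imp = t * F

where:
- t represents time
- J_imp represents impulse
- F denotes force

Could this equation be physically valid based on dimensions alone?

Yes

t (time) has dimensions [T].
J_imp (impulse) has dimensions [L M T^-1].
F (force) has dimensions [L M T^-2].

Left side: [L M T^-1]
Right side: [L M T^-1]

Both sides have the same dimensions, so the equation is dimensionally consistent.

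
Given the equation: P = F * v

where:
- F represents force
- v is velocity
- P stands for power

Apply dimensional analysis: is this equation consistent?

Yes

F (force) has dimensions [L M T^-2].
v (velocity) has dimensions [L T^-1].
P (power) has dimensions [L^2 M T^-3].

Left side: [L^2 M T^-3]
Right side: [L^2 M T^-3]

Both sides have the same dimensions, so the equation is dimensionally consistent.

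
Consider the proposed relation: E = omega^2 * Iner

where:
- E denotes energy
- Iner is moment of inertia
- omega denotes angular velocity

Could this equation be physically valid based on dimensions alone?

Yes

E (energy) has dimensions [L^2 M T^-2].
Iner (moment of inertia) has dimensions [L^2 M].
omega (angular velocity) has dimensions [T^-1].

Left side: [L^2 M T^-2]
Right side: [L^2 M T^-2]

Both sides have the same dimensions, so the equation is dimensionally consistent.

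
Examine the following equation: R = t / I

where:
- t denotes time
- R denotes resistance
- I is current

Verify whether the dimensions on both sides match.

No

t (time) has dimensions [T].
R (resistance) has dimensions [I^-2 L^2 M T^-3].
I (current) has dimensions [I].

Left side: [I^-2 L^2 M T^-3]
Right side: [I^-1 T]

The two sides have different dimensions, so the equation is NOT dimensionally consistent.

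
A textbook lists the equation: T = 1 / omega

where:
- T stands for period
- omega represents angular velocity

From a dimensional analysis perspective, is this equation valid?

Yes

T (period) has dimensions [T].
omega (angular velocity) has dimensions [T^-1].

Left side: [T]
Right side: [T]

Both sides have the same dimensions, so the equation is dimensionally consistent.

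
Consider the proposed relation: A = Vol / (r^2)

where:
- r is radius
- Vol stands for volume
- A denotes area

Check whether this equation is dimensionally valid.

No

r (radius) has dimensions [L].
Vol (volume) has dimensions [L^3].
A (area) has dimensions [L^2].

Left side: [L^2]
Right side: [L]

The two sides have different dimensions, so the equation is NOT dimensionally consistent.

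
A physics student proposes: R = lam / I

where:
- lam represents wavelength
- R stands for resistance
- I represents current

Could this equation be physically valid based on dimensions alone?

No

lam (wavelength) has dimensions [L].
R (resistance) has dimensions [I^-2 L^2 M T^-3].
I (current) has dimensions [I].

Left side: [I^-2 L^2 M T^-3]
Right side: [I^-1 L]

The two sides have different dimensions, so the equation is NOT dimensionally consistent.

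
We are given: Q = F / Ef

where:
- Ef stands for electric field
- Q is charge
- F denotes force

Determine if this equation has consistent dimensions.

Yes

Ef (electric field) has dimensions [I^-1 L M T^-3].
Q (charge) has dimensions [I T].
F (force) has dimensions [L M T^-2].

Left side: [I T]
Right side: [I T]

Both sides have the same dimensions, so the equation is dimensionally consistent.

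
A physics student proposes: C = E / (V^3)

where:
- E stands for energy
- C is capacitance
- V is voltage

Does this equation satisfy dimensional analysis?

No

E (energy) has dimensions [L^2 M T^-2].
C (capacitance) has dimensions [I^2 L^-2 M^-1 T^4].
V (voltage) has dimensions [I^-1 L^2 M T^-3].

Left side: [I^2 L^-2 M^-1 T^4]
Right side: [I^3 L^-4 M^-2 T^7]

The two sides have different dimensions, so the equation is NOT dimensionally consistent.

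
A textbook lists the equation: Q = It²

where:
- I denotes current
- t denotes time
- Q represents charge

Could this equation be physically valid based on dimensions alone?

No

I (current) has dimensions [I].
t (time) has dimensions [T].
Q (charge) has dimensions [I T].

Left side: [I T]
Right side: [I T^2]

The two sides have different dimensions, so the equation is NOT dimensionally consistent.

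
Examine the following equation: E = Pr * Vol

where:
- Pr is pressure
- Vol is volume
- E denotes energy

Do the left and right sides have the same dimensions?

Yes

Pr (pressure) has dimensions [L^-1 M T^-2].
Vol (volume) has dimensions [L^3].
E (energy) has dimensions [L^2 M T^-2].

Left side: [L^2 M T^-2]
Right side: [L^2 M T^-2]

Both sides have the same dimensions, so the equation is dimensionally consistent.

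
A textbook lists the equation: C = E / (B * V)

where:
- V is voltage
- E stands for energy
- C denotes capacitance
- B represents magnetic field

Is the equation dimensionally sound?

No

V (voltage) has dimensions [I^-1 L^2 M T^-3].
E (energy) has dimensions [L^2 M T^-2].
C (capacitance) has dimensions [I^2 L^-2 M^-1 T^4].
B (magnetic field) has dimensions [I^-1 M T^-2].

Left side: [I^2 L^-2 M^-1 T^4]
Right side: [I^2 M^-1 T^3]

The two sides have different dimensions, so the equation is NOT dimensionally consistent.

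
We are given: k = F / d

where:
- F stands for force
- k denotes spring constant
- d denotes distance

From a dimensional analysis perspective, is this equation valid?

Yes

F (force) has dimensions [L M T^-2].
k (spring constant) has dimensions [M T^-2].
d (distance) has dimensions [L].

Left side: [M T^-2]
Right side: [M T^-2]

Both sides have the same dimensions, so the equation is dimensionally consistent.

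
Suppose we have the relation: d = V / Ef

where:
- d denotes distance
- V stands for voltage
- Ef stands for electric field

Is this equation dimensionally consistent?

Yes

d (distance) has dimensions [L].
V (voltage) has dimensions [I^-1 L^2 M T^-3].
Ef (electric field) has dimensions [I^-1 L M T^-3].

Left side: [L]
Right side: [L]

Both sides have the same dimensions, so the equation is dimensionally consistent.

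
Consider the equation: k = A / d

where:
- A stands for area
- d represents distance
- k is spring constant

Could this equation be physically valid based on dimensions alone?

No

A (area) has dimensions [L^2].
d (distance) has dimensions [L].
k (spring constant) has dimensions [M T^-2].

Left side: [M T^-2]
Right side: [L]

The two sides have different dimensions, so the equation is NOT dimensionally consistent.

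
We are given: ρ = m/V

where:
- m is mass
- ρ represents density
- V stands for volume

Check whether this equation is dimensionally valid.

Yes

m (mass) has dimensions [M].
ρ (density) has dimensions [L^-3 M].
V (volume) has dimensions [L^3].

Left side: [L^-3 M]
Right side: [L^-3 M]

Both sides have the same dimensions, so the equation is dimensionally consistent.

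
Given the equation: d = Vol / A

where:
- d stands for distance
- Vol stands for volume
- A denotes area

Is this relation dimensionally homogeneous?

Yes

d (distance) has dimensions [L].
Vol (volume) has dimensions [L^3].
A (area) has dimensions [L^2].

Left side: [L]
Right side: [L]

Both sides have the same dimensions, so the equation is dimensionally consistent.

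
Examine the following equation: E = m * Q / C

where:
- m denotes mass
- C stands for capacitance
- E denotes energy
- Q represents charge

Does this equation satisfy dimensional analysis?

No

m (mass) has dimensions [M].
C (capacitance) has dimensions [I^2 L^-2 M^-1 T^4].
E (energy) has dimensions [L^2 M T^-2].
Q (charge) has dimensions [I T].

Left side: [L^2 M T^-2]
Right side: [I^-1 L^2 M^2 T^-3]

The two sides have different dimensions, so the equation is NOT dimensionally consistent.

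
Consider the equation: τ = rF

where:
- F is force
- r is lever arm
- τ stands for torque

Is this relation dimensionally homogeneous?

Yes

F (force) has dimensions [L M T^-2].
r (lever arm) has dimensions [L].
τ (torque) has dimensions [L^2 M T^-2].

Left side: [L^2 M T^-2]
Right side: [L^2 M T^-2]

Both sides have the same dimensions, so the equation is dimensionally consistent.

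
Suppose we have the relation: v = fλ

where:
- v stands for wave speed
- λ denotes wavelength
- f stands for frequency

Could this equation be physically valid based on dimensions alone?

Yes

v (wave speed) has dimensions [L T^-1].
λ (wavelength) has dimensions [L].
f (frequency) has dimensions [T^-1].

Left side: [L T^-1]
Right side: [L T^-1]

Both sides have the same dimensions, so the equation is dimensionally consistent.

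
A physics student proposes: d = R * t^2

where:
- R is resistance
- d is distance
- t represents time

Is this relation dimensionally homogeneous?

No

R (resistance) has dimensions [I^-2 L^2 M T^-3].
d (distance) has dimensions [L].
t (time) has dimensions [T].

Left side: [L]
Right side: [I^-2 L^2 M T^-1]

The two sides have different dimensions, so the equation is NOT dimensionally consistent.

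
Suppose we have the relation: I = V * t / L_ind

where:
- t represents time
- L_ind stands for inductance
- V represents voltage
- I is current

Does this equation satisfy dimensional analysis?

Yes

t (time) has dimensions [T].
L_ind (inductance) has dimensions [I^-2 L^2 M T^-2].
V (voltage) has dimensions [I^-1 L^2 M T^-3].
I (current) has dimensions [I].

Left side: [I]
Right side: [I]

Both sides have the same dimensions, so the equation is dimensionally consistent.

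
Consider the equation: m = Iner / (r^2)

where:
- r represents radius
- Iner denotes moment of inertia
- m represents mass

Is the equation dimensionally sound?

Yes

r (radius) has dimensions [L].
Iner (moment of inertia) has dimensions [L^2 M].
m (mass) has dimensions [M].

Left side: [M]
Right side: [M]

Both sides have the same dimensions, so the equation is dimensionally consistent.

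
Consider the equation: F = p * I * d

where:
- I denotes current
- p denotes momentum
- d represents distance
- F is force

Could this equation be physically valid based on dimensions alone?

No

I (current) has dimensions [I].
p (momentum) has dimensions [L M T^-1].
d (distance) has dimensions [L].
F (force) has dimensions [L M T^-2].

Left side: [L M T^-2]
Right side: [I L^2 M T^-1]

The two sides have different dimensions, so the equation is NOT dimensionally consistent.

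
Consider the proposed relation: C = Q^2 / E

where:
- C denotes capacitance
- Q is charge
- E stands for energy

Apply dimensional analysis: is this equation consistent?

Yes

C (capacitance) has dimensions [I^2 L^-2 M^-1 T^4].
Q (charge) has dimensions [I T].
E (energy) has dimensions [L^2 M T^-2].

Left side: [I^2 L^-2 M^-1 T^4]
Right side: [I^2 L^-2 M^-1 T^4]

Both sides have the same dimensions, so the equation is dimensionally consistent.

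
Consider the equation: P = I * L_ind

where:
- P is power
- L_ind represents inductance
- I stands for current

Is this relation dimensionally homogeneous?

No

P (power) has dimensions [L^2 M T^-3].
L_ind (inductance) has dimensions [I^-2 L^2 M T^-2].
I (current) has dimensions [I].

Left side: [L^2 M T^-3]
Right side: [I^-1 L^2 M T^-2]

The two sides have different dimensions, so the equation is NOT dimensionally consistent.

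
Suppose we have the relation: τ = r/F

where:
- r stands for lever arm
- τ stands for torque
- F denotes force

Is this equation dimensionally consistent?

No

r (lever arm) has dimensions [L].
τ (torque) has dimensions [L^2 M T^-2].
F (force) has dimensions [L M T^-2].

Left side: [L^2 M T^-2]
Right side: [M^-1 T^2]

The two sides have different dimensions, so the equation is NOT dimensionally consistent.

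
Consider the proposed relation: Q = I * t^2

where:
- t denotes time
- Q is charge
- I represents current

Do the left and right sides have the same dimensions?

No

t (time) has dimensions [T].
Q (charge) has dimensions [I T].
I (current) has dimensions [I].

Left side: [I T]
Right side: [I T^2]

The two sides have different dimensions, so the equation is NOT dimensionally consistent.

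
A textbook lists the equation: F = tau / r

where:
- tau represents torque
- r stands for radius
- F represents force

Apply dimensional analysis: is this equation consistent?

Yes

tau (torque) has dimensions [L^2 M T^-2].
r (radius) has dimensions [L].
F (force) has dimensions [L M T^-2].

Left side: [L M T^-2]
Right side: [L M T^-2]

Both sides have the same dimensions, so the equation is dimensionally consistent.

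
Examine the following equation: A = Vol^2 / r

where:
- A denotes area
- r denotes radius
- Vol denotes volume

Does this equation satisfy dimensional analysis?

No

A (area) has dimensions [L^2].
r (radius) has dimensions [L].
Vol (volume) has dimensions [L^3].

Left side: [L^2]
Right side: [L^5]

The two sides have different dimensions, so the equation is NOT dimensionally consistent.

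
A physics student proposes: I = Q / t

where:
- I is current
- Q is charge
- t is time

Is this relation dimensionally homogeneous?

Yes

I (current) has dimensions [I].
Q (charge) has dimensions [I T].
t (time) has dimensions [T].

Left side: [I]
Right side: [I]

Both sides have the same dimensions, so the equation is dimensionally consistent.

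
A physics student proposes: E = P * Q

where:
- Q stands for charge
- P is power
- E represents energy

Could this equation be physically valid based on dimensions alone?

No

Q (charge) has dimensions [I T].
P (power) has dimensions [L^2 M T^-3].
E (energy) has dimensions [L^2 M T^-2].

Left side: [L^2 M T^-2]
Right side: [I L^2 M T^-2]

The two sides have different dimensions, so the equation is NOT dimensionally consistent.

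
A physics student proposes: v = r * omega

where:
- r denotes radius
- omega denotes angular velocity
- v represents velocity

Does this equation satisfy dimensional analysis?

Yes

r (radius) has dimensions [L].
omega (angular velocity) has dimensions [T^-1].
v (velocity) has dimensions [L T^-1].

Left side: [L T^-1]
Right side: [L T^-1]

Both sides have the same dimensions, so the equation is dimensionally consistent.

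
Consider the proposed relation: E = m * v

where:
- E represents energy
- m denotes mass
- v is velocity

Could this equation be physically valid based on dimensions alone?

No

E (energy) has dimensions [L^2 M T^-2].
m (mass) has dimensions [M].
v (velocity) has dimensions [L T^-1].

Left side: [L^2 M T^-2]
Right side: [L M T^-1]

The two sides have different dimensions, so the equation is NOT dimensionally consistent.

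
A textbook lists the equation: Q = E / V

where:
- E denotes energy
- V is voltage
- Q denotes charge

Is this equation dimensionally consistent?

Yes

E (energy) has dimensions [L^2 M T^-2].
V (voltage) has dimensions [I^-1 L^2 M T^-3].
Q (charge) has dimensions [I T].

Left side: [I T]
Right side: [I T]

Both sides have the same dimensions, so the equation is dimensionally consistent.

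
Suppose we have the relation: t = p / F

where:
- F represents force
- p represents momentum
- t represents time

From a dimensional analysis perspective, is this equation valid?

Yes

F (force) has dimensions [L M T^-2].
p (momentum) has dimensions [L M T^-1].
t (time) has dimensions [T].

Left side: [T]
Right side: [T]

Both sides have the same dimensions, so the equation is dimensionally consistent.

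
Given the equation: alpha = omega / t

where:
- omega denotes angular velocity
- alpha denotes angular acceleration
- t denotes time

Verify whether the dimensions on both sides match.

Yes

omega (angular velocity) has dimensions [T^-1].
alpha (angular acceleration) has dimensions [T^-2].
t (time) has dimensions [T].

Left side: [T^-2]
Right side: [T^-2]

Both sides have the same dimensions, so the equation is dimensionally consistent.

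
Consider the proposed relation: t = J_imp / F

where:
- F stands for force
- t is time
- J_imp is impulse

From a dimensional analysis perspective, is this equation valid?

Yes

F (force) has dimensions [L M T^-2].
t (time) has dimensions [T].
J_imp (impulse) has dimensions [L M T^-1].

Left side: [T]
Right side: [T]

Both sides have the same dimensions, so the equation is dimensionally consistent.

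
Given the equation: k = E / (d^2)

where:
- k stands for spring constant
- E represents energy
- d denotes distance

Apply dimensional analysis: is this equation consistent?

Yes

k (spring constant) has dimensions [M T^-2].
E (energy) has dimensions [L^2 M T^-2].
d (distance) has dimensions [L].

Left side: [M T^-2]
Right side: [M T^-2]

Both sides have the same dimensions, so the equation is dimensionally consistent.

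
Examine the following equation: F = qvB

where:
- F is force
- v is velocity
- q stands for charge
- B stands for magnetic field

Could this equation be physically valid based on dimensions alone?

Yes

F (force) has dimensions [L M T^-2].
v (velocity) has dimensions [L T^-1].
q (charge) has dimensions [I T].
B (magnetic field) has dimensions [I^-1 M T^-2].

Left side: [L M T^-2]
Right side: [L M T^-2]

Both sides have the same dimensions, so the equation is dimensionally consistent.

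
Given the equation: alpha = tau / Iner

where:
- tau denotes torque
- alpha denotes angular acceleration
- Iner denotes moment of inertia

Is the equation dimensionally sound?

Yes

tau (torque) has dimensions [L^2 M T^-2].
alpha (angular acceleration) has dimensions [T^-2].
Iner (moment of inertia) has dimensions [L^2 M].

Left side: [T^-2]
Right side: [T^-2]

Both sides have the same dimensions, so the equation is dimensionally consistent.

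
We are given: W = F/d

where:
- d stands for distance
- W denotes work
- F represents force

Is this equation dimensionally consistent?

No

d (distance) has dimensions [L].
W (work) has dimensions [L^2 M T^-2].
F (force) has dimensions [L M T^-2].

Left side: [L^2 M T^-2]
Right side: [M T^-2]

The two sides have different dimensions, so the equation is NOT dimensionally consistent.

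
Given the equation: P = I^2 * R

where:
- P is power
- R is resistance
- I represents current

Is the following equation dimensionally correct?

Yes

P (power) has dimensions [L^2 M T^-3].
R (resistance) has dimensions [I^-2 L^2 M T^-3].
I (current) has dimensions [I].

Left side: [L^2 M T^-3]
Right side: [L^2 M T^-3]

Both sides have the same dimensions, so the equation is dimensionally consistent.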